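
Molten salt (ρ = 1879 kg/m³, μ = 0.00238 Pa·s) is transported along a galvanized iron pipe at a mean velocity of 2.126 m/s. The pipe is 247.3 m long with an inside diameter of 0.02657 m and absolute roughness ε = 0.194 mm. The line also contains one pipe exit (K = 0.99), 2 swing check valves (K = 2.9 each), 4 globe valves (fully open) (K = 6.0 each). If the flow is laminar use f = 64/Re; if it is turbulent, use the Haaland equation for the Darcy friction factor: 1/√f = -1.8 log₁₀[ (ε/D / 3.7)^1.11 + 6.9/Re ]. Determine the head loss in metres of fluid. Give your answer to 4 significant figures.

Reynolds number Re = ρVD/μ = 1879 · 2.126 · 0.02657 / 0.00238 = 4.46e+04.
Re > 4000 → turbulent. Relative roughness ε/D = 0.000194/0.02657 = 0.0073. Haaland: 1/√f = -1.8 log₁₀[(0.0073/3.7)^1.11 + 6.9/4.46e+04] = -1.8 log₁₀[0.000995 + 0.000155] = 5.291, so f = 0.03572.
Total minor-loss coefficient ΣK = 1·0.99 + 2·2.9 + 4·6 = 30.8.
ΔP = [f·L/D + ΣK]·(ρV²/2) = [0.03572·247.3/0.02657 + 30.8]·(1879·2.126²/2) = [332.5 + 30.8]·4246 = 1.542e+06 Pa.
Head loss h_f = ΔP/(ρg) = 1.542e+06/(1879·9.81) = 83.68 m.

h_f ≈ 83.68 m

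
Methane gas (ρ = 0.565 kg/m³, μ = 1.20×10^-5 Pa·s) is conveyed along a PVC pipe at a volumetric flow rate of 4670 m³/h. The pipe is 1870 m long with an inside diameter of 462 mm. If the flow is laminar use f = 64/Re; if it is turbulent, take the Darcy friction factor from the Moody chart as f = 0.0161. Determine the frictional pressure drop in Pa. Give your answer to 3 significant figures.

Q = 4670 m³/h = 4670/3600 = 1.297 m³/s.
Cross-sectional area A = πD²/4 = π(0.462)²/4 = 0.1676 m²; mean velocity V = Q/A = 1.297/0.1676 = 7.738 m/s.
Reynolds number Re = ρVD/μ = 0.565 · 7.738 · 0.462 / 1.2e-05 = 1.683e+05.
Re > 4000 → turbulent; use the Moody-chart value f = 0.0161.
Darcy-Weisbach: ΔP = f(L/D)(ρV²/2) = 0.0161·(1870/0.462)·(0.565·7.738²/2) = 0.0161·4048·16.92 = 1102 Pa.

ΔP ≈ 1100 Pa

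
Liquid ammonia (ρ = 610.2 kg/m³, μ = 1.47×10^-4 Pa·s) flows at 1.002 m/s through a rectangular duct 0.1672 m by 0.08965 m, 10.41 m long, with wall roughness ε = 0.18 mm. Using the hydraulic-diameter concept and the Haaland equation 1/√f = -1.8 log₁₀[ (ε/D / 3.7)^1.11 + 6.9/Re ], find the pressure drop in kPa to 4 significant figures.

Hydraulic diameter D_h = 4A/P = 4·(0.1672·0.08965)/(2·(0.1672+0.08965)) = 0.05996/0.5137 = 0.1167 m.
Re = ρVD_h/μ = 610.2·1.002·0.1167/0.000147 = 4.855e+05.
ε/D_h = 0.00018/0.1167 = 0.00154; Haaland gives 1/√f = -1.8 log₁₀[0.000177+1.42e-05] = 6.693, so f = 0.02232.
ΔP = f(L/D_h)(ρV²/2) = 0.02232·10.41/0.1167·306.3 = 609.9 Pa.
ΔP = 0.6099 kPa.

ΔP ≈ 0.6099 kPa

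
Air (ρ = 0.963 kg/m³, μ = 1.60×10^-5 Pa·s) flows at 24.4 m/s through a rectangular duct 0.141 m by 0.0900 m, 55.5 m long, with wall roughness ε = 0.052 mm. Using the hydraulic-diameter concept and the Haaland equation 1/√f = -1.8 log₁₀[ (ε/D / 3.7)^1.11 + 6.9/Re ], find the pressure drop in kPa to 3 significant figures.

Hydraulic diameter D_h = 4A/P = 4·(0.141·0.09)/(2·(0.141+0.09)) = 0.05076/0.462 = 0.1099 m.
Re = ρVD_h/μ = 0.963·24.4·0.1099/1.6e-05 = 1.614e+05.
ε/D_h = 5.2e-05/0.1099 = 0.000473; Haaland gives 1/√f = -1.8 log₁₀[4.77e-05+4.28e-05] = 7.278, so f = 0.01888.
ΔP = f(L/D_h)(ρV²/2) = 0.01888·55.5/0.1099·286.7 = 2734 Pa.
ΔP = 2.73 kPa.

ΔP ≈ 2.73 kPa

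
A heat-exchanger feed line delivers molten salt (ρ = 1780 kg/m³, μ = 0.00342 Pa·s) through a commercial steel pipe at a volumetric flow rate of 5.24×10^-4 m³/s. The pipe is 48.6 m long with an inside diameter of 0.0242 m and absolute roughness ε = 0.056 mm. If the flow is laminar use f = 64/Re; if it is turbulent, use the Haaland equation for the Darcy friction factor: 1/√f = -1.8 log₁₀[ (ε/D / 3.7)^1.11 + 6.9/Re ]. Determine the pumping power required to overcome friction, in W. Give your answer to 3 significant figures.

P ≈ 38.5 W

Cross-sectional area A = πD²/4 = π(0.0242)²/4 = 0.00046 m²; mean velocity V = Q/A = 0.000524/0.00046 = 1.139 m/s.
Reynolds number Re = ρVD/μ = 1780 · 1.139 · 0.0242 / 0.00342 = 1.435e+04.
Re > 4000 → turbulent. Relative roughness ε/D = 5.6e-05/0.0242 = 0.00231. Haaland: 1/√f = -1.8 log₁₀[(0.00231/3.7)^1.11 + 6.9/1.435e+04] = -1.8 log₁₀[0.000278 + 0.000481] = 5.616, so f = 0.03171.
Darcy-Weisbach: ΔP = f(L/D)(ρV²/2) = 0.03171·(48.6/0.0242)·(1780·1.139²/2) = 0.03171·2008·1155 = 7.355e+04 Pa.
Pumping power P = QΔP = 0.000524·7.355e+04 = 38.54 W = 38.5 W.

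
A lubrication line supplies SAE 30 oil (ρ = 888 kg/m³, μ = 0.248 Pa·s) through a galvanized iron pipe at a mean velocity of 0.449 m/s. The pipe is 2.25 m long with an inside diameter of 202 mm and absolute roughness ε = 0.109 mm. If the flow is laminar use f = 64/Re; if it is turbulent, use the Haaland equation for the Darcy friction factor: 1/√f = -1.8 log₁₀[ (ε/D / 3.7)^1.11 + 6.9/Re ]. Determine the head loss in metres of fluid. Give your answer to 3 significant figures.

Reynolds number Re = ρVD/μ = 888 · 0.449 · 0.202 / 0.248 = 324.8.
Re < 2300 → laminar flow, so f = 64/Re = 64/324.8 = 0.1971 (the turbulent correlation is not needed).
Darcy-Weisbach: ΔP = f(L/D)(ρV²/2) = 0.1971·(2.25/0.202)·(888·0.449²/2) = 0.1971·11.14·89.51 = 196.5 Pa.
Head loss h_f = ΔP/(ρg) = 196.5/(888·9.81) = 0.0226 m.

h_f ≈ 0.0226 m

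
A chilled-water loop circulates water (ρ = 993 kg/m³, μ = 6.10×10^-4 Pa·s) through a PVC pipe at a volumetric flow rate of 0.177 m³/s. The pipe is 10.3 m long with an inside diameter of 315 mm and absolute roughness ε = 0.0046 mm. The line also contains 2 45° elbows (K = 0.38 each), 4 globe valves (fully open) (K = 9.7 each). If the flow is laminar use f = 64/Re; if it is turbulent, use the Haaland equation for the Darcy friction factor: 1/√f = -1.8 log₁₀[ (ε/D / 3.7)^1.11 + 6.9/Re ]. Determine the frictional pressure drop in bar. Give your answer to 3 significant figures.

Cross-sectional area A = πD²/4 = π(0.315)²/4 = 0.07793 m²; mean velocity V = Q/A = 0.177/0.07793 = 2.271 m/s.
Reynolds number Re = ρVD/μ = 993 · 2.271 · 0.315 / 0.00061 = 1.165e+06.
Re > 4000 → turbulent. Relative roughness ε/D = 4.6e-06/0.315 = 1.46e-05. Haaland: 1/√f = -1.8 log₁₀[(1.46e-05/3.7)^1.11 + 6.9/1.165e+06] = -1.8 log₁₀[1e-06 + 5.92e-06] = 9.287, so f = 0.01159.
Total minor-loss coefficient ΣK = 2·0.38 + 4·9.7 = 39.6.
ΔP = [f·L/D + ΣK]·(ρV²/2) = [0.01159·10.3/0.315 + 39.6]·(993·2.271²/2) = [0.3791 + 39.6]·2561 = 1.023e+05 Pa.
ΔP = 1.023e+05 Pa = 1.02 bar.

ΔP ≈ 1.02 bar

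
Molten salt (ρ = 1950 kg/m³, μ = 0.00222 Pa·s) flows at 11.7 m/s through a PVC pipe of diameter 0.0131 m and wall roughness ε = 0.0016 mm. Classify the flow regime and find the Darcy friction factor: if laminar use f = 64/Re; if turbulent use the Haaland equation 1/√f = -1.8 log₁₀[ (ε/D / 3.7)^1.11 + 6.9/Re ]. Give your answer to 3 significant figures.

f ≈ 0.0174

Re = ρVD/μ = 1950·11.7·0.0131/0.00222 = 1.346e+05.
Re > 4000 → turbulent. ε/D = 1.6e-06/0.0131 = 0.000122; Haaland: 1/√f = -1.8 log₁₀[1.06e-05 + 5.13e-05] = 7.575, so f = 0.01743.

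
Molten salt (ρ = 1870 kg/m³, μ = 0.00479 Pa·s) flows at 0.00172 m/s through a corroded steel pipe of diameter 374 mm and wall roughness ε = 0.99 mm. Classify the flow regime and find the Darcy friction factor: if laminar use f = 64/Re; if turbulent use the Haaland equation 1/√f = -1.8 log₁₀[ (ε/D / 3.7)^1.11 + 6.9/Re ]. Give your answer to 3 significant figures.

f ≈ 0.255

Re = ρVD/μ = 1870·0.00172·0.374/0.00479 = 251.1.
Re < 2300 → laminar, so f = 64/Re = 0.2548 (roughness is irrelevant in laminar flow).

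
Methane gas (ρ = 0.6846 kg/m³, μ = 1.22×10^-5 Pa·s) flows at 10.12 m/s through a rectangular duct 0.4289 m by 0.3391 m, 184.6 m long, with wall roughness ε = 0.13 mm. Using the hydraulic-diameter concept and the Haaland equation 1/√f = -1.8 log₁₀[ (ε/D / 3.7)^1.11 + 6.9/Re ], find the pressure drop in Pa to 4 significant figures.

Hydraulic diameter D_h = 4A/P = 4·(0.4289·0.3391)/(2·(0.4289+0.3391)) = 0.5818/1.536 = 0.3787 m.
Re = ρVD_h/μ = 0.6846·10.12·0.3787/1.22e-05 = 2.151e+05.
ε/D_h = 0.00013/0.3787 = 0.000343; Haaland gives 1/√f = -1.8 log₁₀[3.34e-05+3.21e-05] = 7.531, so f = 0.01763.
ΔP = f(L/D_h)(ρV²/2) = 0.01763·184.6/0.3787·35.06 = 301.3 Pa.

ΔP ≈ 301.3 Pa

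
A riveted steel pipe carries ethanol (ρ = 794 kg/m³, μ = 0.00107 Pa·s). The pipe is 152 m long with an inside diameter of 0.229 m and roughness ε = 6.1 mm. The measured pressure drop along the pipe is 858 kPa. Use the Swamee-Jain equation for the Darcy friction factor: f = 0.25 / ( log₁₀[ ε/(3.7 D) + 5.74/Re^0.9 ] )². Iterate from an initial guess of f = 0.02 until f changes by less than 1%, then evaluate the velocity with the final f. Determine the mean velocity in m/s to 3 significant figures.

V ≈ 7.73 m/s

Rearranging Darcy-Weisbach: V = √(2·ΔP·D/(f·L·ρ)). With ε/D = 0.0061/0.229 = 0.0266, iterate starting from f = 0.02:
  f = 0.02 → V = √(2·8.58e+05·0.229/(0.02·152·794)) = 12.76 m/s; Re = ρVD/μ = 2.168e+06; f → 0.05449
  f = 0.05449 → V = 7.73 m/s; Re = 1.314e+06; f → 0.05451
Converged (Δf/f < 1%). With the final f = 0.05451: V = √(2·8.58e+05·0.229/(0.05451·152·794)) = 7.729 m/s.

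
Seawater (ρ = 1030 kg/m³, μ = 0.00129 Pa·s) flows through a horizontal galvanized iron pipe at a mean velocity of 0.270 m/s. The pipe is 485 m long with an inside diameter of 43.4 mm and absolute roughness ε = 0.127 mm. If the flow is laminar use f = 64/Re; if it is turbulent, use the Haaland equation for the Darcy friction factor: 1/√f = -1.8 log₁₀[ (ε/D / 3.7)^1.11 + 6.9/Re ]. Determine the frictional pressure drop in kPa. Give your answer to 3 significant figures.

Reynolds number Re = ρVD/μ = 1030 · 0.27 · 0.0434 / 0.00129 = 9356.
Re > 4000 → turbulent. Relative roughness ε/D = 0.000127/0.0434 = 0.00293. Haaland: 1/√f = -1.8 log₁₀[(0.00293/3.7)^1.11 + 6.9/9356] = -1.8 log₁₀[0.00036 + 0.000737] = 5.327, so f = 0.03524.
Darcy-Weisbach: ΔP = f(L/D)(ρV²/2) = 0.03524·(485/0.0434)·(1030·0.27²/2) = 0.03524·1.118e+04·37.54 = 1.479e+04 Pa.
ΔP = 1.479e+04 Pa = 14.8 kPa.

ΔP ≈ 14.8 kPa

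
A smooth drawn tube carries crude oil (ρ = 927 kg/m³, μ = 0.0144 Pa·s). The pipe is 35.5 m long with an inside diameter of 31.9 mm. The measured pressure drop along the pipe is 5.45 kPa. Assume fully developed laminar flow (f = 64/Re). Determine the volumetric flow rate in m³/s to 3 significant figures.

Q ≈ 2.71×10^-4 m³/s

For laminar flow, f = 64/Re with Re = ρVD/μ, so Darcy-Weisbach reduces to ΔP = 32μLV/D². Solving for V: V = ΔP·D²/(32μL) = 5450·(0.0319)²/(32·0.0144·35.5) = 0.339 m/s.
Check: Re = ρVD/μ = 927·0.339·0.0319/0.0144 = 696.2 < 2300, so the laminar assumption holds.
Q = V·A = 0.339·(π/4·0.0319²) = 0.000271 m³/s = 2.71×10^-4 m³/s.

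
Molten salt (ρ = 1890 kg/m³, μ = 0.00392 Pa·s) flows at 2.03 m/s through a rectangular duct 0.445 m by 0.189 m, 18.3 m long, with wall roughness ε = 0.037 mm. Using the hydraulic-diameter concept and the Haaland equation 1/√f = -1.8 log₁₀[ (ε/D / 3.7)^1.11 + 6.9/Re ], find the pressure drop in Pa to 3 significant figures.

Hydraulic diameter D_h = 4A/P = 4·(0.445·0.189)/(2·(0.445+0.189)) = 0.3364/1.268 = 0.2653 m.
Re = ρVD_h/μ = 1890·2.03·0.2653/0.00392 = 2.597e+05.
ε/D_h = 3.7e-05/0.2653 = 0.000139; Haaland gives 1/√f = -1.8 log₁₀[1.23e-05+2.66e-05] = 7.939, so f = 0.01587.
ΔP = f(L/D_h)(ρV²/2) = 0.01587·18.3/0.2653·3894 = 4262 Pa.

ΔP ≈ 4260 Pa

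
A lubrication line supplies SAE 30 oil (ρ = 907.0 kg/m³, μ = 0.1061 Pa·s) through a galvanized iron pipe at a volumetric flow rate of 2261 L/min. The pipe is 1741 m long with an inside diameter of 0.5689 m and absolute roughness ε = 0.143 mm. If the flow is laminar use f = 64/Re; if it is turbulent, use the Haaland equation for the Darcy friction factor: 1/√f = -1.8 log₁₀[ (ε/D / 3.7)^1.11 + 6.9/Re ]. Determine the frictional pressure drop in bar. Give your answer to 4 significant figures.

ΔP ≈ 0.02708 bar

Q = 2261 L/min = 2261/60000 = 0.03768 m³/s.
Cross-sectional area A = πD²/4 = π(0.5689)²/4 = 0.2542 m²; mean velocity V = Q/A = 0.03768/0.2542 = 0.1482 m/s.
Reynolds number Re = ρVD/μ = 907 · 0.1482 · 0.5689 / 0.106 = 721.
Re < 2300 → laminar flow, so f = 64/Re = 64/721 = 0.08877 (the turbulent correlation is not needed).
Darcy-Weisbach: ΔP = f(L/D)(ρV²/2) = 0.08877·(1741/0.5689)·(907·0.1482²/2) = 0.08877·3060·9.967 = 2708 Pa.
ΔP = 2708 Pa = 0.02708 bar.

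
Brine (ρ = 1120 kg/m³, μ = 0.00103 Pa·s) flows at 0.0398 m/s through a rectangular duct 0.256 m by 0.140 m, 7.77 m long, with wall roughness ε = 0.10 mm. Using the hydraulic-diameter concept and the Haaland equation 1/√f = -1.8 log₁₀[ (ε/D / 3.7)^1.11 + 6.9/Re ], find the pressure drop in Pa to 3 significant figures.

ΔP ≈ 1.28 Pa

Hydraulic diameter D_h = 4A/P = 4·(0.256·0.14)/(2·(0.256+0.14)) = 0.1434/0.792 = 0.181 m.
Re = ρVD_h/μ = 1120·0.0398·0.181/0.00103 = 7834.
ε/D_h = 0.0001/0.181 = 0.000552; Haaland gives 1/√f = -1.8 log₁₀[5.67e-05+0.000881] = 5.45, so f = 0.03366.
ΔP = f(L/D_h)(ρV²/2) = 0.03366·7.77/0.181·0.8871 = 1.282 Pa.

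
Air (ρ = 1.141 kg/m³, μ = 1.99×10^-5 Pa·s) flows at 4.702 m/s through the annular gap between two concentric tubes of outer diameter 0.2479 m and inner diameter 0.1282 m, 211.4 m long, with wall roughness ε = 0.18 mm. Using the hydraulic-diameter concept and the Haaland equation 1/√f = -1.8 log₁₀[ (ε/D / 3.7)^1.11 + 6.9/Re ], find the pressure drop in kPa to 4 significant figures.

Hydraulic diameter D_h = 4A/P = D_o - D_i = 0.2479 - 0.1282 = 0.1197 m.
Re = ρVD_h/μ = 1.141·4.702·0.1197/1.99e-05 = 3.227e+04.
ε/D_h = 0.00018/0.1197 = 0.0015; Haaland gives 1/√f = -1.8 log₁₀[0.000172+0.000214] = 6.144, so f = 0.02649.
ΔP = f(L/D_h)(ρV²/2) = 0.02649·211.4/0.1197·12.61 = 590.1 Pa.
ΔP = 0.5901 kPa.

ΔP ≈ 0.5901 kPa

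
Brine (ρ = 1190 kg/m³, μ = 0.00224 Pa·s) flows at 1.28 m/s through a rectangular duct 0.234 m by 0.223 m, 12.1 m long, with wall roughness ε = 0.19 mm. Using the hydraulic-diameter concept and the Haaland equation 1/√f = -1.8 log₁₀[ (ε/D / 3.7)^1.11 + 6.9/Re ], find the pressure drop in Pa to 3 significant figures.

Hydraulic diameter D_h = 4A/P = 4·(0.234·0.223)/(2·(0.234+0.223)) = 0.2087/0.914 = 0.2284 m.
Re = ρVD_h/μ = 1190·1.28·0.2284/0.00224 = 1.553e+05.
ε/D_h = 0.00019/0.2284 = 0.000832; Haaland gives 1/√f = -1.8 log₁₀[8.93e-05+4.44e-05] = 6.973, so f = 0.02057.
ΔP = f(L/D_h)(ρV²/2) = 0.02057·12.1/0.2284·974.8 = 1062 Pa.

ΔP ≈ 1060 Pa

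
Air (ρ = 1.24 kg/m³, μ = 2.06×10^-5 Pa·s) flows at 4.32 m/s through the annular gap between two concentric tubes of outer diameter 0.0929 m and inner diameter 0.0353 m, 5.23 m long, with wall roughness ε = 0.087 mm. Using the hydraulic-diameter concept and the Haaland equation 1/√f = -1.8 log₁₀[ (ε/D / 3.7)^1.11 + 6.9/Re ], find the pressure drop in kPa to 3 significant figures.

Hydraulic diameter D_h = 4A/P = D_o - D_i = 0.0929 - 0.0353 = 0.0576 m.
Re = ρVD_h/μ = 1.24·4.32·0.0576/2.06e-05 = 1.498e+04.
ε/D_h = 8.7e-05/0.0576 = 0.00151; Haaland gives 1/√f = -1.8 log₁₀[0.000173+0.000461] = 5.757, so f = 0.03018.
ΔP = f(L/D_h)(ρV²/2) = 0.03018·5.23/0.0576·11.57 = 31.7 Pa.
ΔP = 0.0317 kPa.

ΔP ≈ 0.0317 kPa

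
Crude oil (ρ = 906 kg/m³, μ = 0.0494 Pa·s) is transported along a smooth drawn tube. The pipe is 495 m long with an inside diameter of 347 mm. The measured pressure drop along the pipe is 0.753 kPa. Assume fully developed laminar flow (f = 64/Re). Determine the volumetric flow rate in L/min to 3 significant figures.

For laminar flow, f = 64/Re with Re = ρVD/μ, so Darcy-Weisbach reduces to ΔP = 32μLV/D². Solving for V: V = ΔP·D²/(32μL) = 753·(0.347)²/(32·0.0494·495) = 0.1159 m/s.
Check: Re = ρVD/μ = 906·0.1159·0.347/0.0494 = 737.4 < 2300, so the laminar assumption holds.
Q = V·A = 0.1159·(π/4·0.347²) = 0.01096 m³/s = 657 L/min.

Q ≈ 657 L/min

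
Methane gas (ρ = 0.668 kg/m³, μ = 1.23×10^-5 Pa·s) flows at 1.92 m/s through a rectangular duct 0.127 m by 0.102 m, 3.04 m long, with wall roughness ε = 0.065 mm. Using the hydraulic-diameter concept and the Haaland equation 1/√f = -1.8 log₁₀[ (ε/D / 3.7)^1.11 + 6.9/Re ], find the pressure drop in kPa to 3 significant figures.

Hydraulic diameter D_h = 4A/P = 4·(0.127·0.102)/(2·(0.127+0.102)) = 0.05182/0.458 = 0.1131 m.
Re = ρVD_h/μ = 0.668·1.92·0.1131/1.23e-05 = 1.18e+04.
ε/D_h = 6.5e-05/0.1131 = 0.000575; Haaland gives 1/√f = -1.8 log₁₀[5.92e-05+0.000585] = 5.744, so f = 0.03031.
ΔP = f(L/D_h)(ρV²/2) = 0.03031·3.04/0.1131·1.231 = 1.003 Pa.
ΔP = 0.00100 kPa.

ΔP ≈ 0.00100 kPa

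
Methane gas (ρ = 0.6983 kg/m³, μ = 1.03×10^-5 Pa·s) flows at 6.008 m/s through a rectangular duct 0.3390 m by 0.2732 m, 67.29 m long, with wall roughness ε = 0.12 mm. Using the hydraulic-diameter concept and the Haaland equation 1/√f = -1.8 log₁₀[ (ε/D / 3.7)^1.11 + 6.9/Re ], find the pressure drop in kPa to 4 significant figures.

ΔP ≈ 0.05350 kPa

Hydraulic diameter D_h = 4A/P = 4·(0.339·0.2732)/(2·(0.339+0.2732)) = 0.3705/1.224 = 0.3026 m.
Re = ρVD_h/μ = 0.6983·6.008·0.3026/1.03e-05 = 1.232e+05.
ε/D_h = 0.00012/0.3026 = 0.000397; Haaland gives 1/√f = -1.8 log₁₀[3.92e-05+5.6e-05] = 7.238, so f = 0.01909.
ΔP = f(L/D_h)(ρV²/2) = 0.01909·67.29/0.3026·12.6 = 53.5 Pa.
ΔP = 0.05350 kPa.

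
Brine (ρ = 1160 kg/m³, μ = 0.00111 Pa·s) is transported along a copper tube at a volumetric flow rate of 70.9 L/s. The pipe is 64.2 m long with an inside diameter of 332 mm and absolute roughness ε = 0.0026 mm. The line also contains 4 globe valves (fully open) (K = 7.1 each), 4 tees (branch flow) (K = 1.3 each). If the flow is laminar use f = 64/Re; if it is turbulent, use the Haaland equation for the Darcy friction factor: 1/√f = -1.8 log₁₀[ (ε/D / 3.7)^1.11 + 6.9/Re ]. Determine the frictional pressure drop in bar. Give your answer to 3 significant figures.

Q = 70.9 L/s = 70.9/1000 = 0.0709 m³/s.
Cross-sectional area A = πD²/4 = π(0.332)²/4 = 0.08657 m²; mean velocity V = Q/A = 0.0709/0.08657 = 0.819 m/s.
Reynolds number Re = ρVD/μ = 1160 · 0.819 · 0.332 / 0.00111 = 2.842e+05.
Re > 4000 → turbulent. Relative roughness ε/D = 2.6e-06/0.332 = 7.83e-06. Haaland: 1/√f = -1.8 log₁₀[(7.83e-06/3.7)^1.11 + 6.9/2.842e+05] = -1.8 log₁₀[5.03e-07 + 2.43e-05] = 8.29, so f = 0.01455.
Total minor-loss coefficient ΣK = 4·7.1 + 4·1.3 = 33.6.
ΔP = [f·L/D + ΣK]·(ρV²/2) = [0.01455·64.2/0.332 + 33.6]·(1160·0.819²/2) = [2.813 + 33.6]·389 = 1.417e+04 Pa.
ΔP = 1.417e+04 Pa = 0.142 bar.

ΔP ≈ 0.142 bar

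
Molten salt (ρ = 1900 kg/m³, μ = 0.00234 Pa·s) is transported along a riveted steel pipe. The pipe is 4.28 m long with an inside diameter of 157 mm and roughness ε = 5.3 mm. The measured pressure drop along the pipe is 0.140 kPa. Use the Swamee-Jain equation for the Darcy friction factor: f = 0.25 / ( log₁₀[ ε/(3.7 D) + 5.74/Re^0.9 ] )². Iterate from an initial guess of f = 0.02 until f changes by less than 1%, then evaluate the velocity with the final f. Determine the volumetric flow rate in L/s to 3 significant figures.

Rearranging Darcy-Weisbach: V = √(2·ΔP·D/(f·L·ρ)). With ε/D = 0.0053/0.157 = 0.0338, iterate starting from f = 0.02:
  f = 0.02 → V = √(2·140·0.157/(0.02·4.28·1900)) = 0.5199 m/s; Re = ρVD/μ = 6.628e+04; f → 0.06082
  f = 0.06082 → V = 0.2981 m/s; Re = 3.801e+04; f → 0.06129
Converged (Δf/f < 1%). With the final f = 0.06129: V = √(2·140·0.157/(0.06129·4.28·1900)) = 0.297 m/s.
Q = V·A = 0.297·(π/4·0.157²) = 0.005749 m³/s = 5.75 L/s.

Q ≈ 5.75 L/s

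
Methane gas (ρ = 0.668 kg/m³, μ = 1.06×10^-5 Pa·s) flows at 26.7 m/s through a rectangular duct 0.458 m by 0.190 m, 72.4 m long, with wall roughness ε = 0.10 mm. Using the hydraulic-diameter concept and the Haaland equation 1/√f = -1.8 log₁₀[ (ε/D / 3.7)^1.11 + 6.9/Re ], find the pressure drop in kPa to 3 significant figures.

ΔP ≈ 1.08 kPa

Hydraulic diameter D_h = 4A/P = 4·(0.458·0.19)/(2·(0.458+0.19)) = 0.3481/1.296 = 0.2686 m.
Re = ρVD_h/μ = 0.668·26.7·0.2686/1.06e-05 = 4.519e+05.
ε/D_h = 0.0001/0.2686 = 0.000372; Haaland gives 1/√f = -1.8 log₁₀[3.66e-05+1.53e-05] = 7.714, so f = 0.01681.
ΔP = f(L/D_h)(ρV²/2) = 0.01681·72.4/0.2686·238.1 = 1079 Pa.
ΔP = 1.08 kPa.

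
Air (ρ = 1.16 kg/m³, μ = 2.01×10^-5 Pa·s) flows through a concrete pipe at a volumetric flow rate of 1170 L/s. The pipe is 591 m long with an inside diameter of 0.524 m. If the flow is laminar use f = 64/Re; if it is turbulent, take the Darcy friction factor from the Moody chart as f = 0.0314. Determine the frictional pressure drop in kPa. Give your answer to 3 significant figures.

ΔP ≈ 0.605 kPa

Q = 1170 L/s = 1170/1000 = 1.17 m³/s.
Cross-sectional area A = πD²/4 = π(0.524)²/4 = 0.2157 m²; mean velocity V = Q/A = 1.17/0.2157 = 5.425 m/s.
Reynolds number Re = ρVD/μ = 1.16 · 5.425 · 0.524 / 2.01e-05 = 1.641e+05.
Re > 4000 → turbulent; use the Moody-chart value f = 0.0314.
Darcy-Weisbach: ΔP = f(L/D)(ρV²/2) = 0.0314·(591/0.524)·(1.16·5.425²/2) = 0.0314·1128·17.07 = 604.6 Pa.
ΔP = 604.6 Pa = 0.605 kPa.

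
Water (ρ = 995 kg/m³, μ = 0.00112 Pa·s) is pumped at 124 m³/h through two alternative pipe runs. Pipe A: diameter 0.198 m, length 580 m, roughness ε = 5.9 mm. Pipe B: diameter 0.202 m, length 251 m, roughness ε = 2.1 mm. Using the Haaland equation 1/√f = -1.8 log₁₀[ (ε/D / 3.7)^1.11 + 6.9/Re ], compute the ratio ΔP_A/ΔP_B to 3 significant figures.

ΔP_A/ΔP_B ≈ 3.77

Pipe A: V = Q/A = 0.03444/0.03079 = 1.119 m/s; Re = 1.968e+05; ε/D = 0.0298; Haaland → f = 0.05729; ΔP_A = f(L/D)(ρV²/2) = 1.045e+05 Pa.
Pipe B: V = Q/A = 0.03444/0.03205 = 1.075 m/s; Re = 1.929e+05; ε/D = 0.0104; Haaland → f = 0.03877; ΔP_B = f(L/D)(ρV²/2) = 2.769e+04 Pa.
ΔP_A/ΔP_B = 1.045e+05/2.769e+04 = 3.77.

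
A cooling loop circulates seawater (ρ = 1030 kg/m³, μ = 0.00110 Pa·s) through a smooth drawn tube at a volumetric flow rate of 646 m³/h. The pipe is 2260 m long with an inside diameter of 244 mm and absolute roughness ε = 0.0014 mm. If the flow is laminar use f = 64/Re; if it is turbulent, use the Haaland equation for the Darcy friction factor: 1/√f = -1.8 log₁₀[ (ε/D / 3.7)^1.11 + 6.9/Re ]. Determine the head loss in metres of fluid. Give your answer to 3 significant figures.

Q = 646 m³/h = 646/3600 = 0.1794 m³/s.
Cross-sectional area A = πD²/4 = π(0.244)²/4 = 0.04676 m²; mean velocity V = Q/A = 0.1794/0.04676 = 3.838 m/s.
Reynolds number Re = ρVD/μ = 1030 · 3.838 · 0.244 / 0.0011 = 8.768e+05.
Re > 4000 → turbulent. Relative roughness ε/D = 1.4e-06/0.244 = 5.74e-06. Haaland: 1/√f = -1.8 log₁₀[(5.74e-06/3.7)^1.11 + 6.9/8.768e+05] = -1.8 log₁₀[3.56e-07 + 7.87e-06] = 9.153, so f = 0.01194.
Darcy-Weisbach: ΔP = f(L/D)(ρV²/2) = 0.01194·(2260/0.244)·(1030·3.838²/2) = 0.01194·9262·7585 = 8.386e+05 Pa.
Head loss h_f = ΔP/(ρg) = 8.386e+05/(1030·9.81) = 83.0 m.

h_f ≈ 83.0 m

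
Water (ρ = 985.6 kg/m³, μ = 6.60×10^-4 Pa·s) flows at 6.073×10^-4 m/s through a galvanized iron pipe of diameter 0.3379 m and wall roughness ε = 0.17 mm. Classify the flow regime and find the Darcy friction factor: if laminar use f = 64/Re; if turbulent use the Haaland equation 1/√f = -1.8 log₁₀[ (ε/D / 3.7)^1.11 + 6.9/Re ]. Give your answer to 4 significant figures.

Re = ρVD/μ = 985.6·0.0006073·0.3379/0.00066 = 306.4.
Re < 2300 → laminar, so f = 64/Re = 0.2088 (roughness is irrelevant in laminar flow).

f ≈ 0.2088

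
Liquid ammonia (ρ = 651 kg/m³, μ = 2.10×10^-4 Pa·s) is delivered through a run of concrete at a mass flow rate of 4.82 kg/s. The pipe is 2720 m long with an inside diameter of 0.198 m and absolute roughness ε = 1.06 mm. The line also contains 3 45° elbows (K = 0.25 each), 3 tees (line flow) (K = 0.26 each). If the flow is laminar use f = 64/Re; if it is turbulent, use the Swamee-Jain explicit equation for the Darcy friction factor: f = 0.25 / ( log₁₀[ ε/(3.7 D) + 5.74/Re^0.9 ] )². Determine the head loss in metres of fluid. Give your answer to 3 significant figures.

h_f ≈ 1.29 m

A = πD²/4 = π(0.198)²/4 = 0.03079 m²; mean velocity V = ṁ/(ρA) = 4.82/(651 · 0.03079) = 0.2405 m/s.
Reynolds number Re = ρVD/μ = 651 · 0.2405 · 0.198 / 0.00021 = 1.476e+05.
Re > 4000 → turbulent. Relative roughness ε/D = 0.00106/0.198 = 0.00535. Swamee-Jain: f = 0.25/(log₁₀[0.00535/3.7 + 5.74/1.476e+05^0.9])² = 0.25/(log₁₀[0.00145 + 0.000128])² = 0.25/(-2.803)² = 0.03182.
Total minor-loss coefficient ΣK = 3·0.25 + 3·0.26 = 1.53.
ΔP = [f·L/D + ΣK]·(ρV²/2) = [0.03182·2720/0.198 + 1.53]·(651·0.2405²/2) = [437.2 + 1.53]·18.82 = 8257 Pa.
Head loss h_f = ΔP/(ρg) = 8257/(651·9.81) = 1.29 m.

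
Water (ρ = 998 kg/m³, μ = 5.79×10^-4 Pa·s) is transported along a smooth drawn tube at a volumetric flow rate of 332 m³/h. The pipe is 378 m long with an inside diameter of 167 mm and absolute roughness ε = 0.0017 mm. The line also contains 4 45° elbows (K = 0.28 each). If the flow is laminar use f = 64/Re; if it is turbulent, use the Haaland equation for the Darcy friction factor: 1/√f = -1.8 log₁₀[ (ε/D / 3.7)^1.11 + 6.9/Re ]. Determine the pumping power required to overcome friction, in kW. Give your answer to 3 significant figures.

P ≈ 22.0 kW

Q = 332 m³/h = 332/3600 = 0.09222 m³/s.
Cross-sectional area A = πD²/4 = π(0.167)²/4 = 0.0219 m²; mean velocity V = Q/A = 0.09222/0.0219 = 4.21 m/s.
Reynolds number Re = ρVD/μ = 998 · 4.21 · 0.167 / 0.000579 = 1.212e+06.
Re > 4000 → turbulent. Relative roughness ε/D = 1.7e-06/0.167 = 1.02e-05. Haaland: 1/√f = -1.8 log₁₀[(1.02e-05/3.7)^1.11 + 6.9/1.212e+06] = -1.8 log₁₀[6.73e-07 + 5.69e-06] = 9.353, so f = 0.01143.
Total minor-loss coefficient ΣK = 4·0.28 = 1.12.
ΔP = [f·L/D + ΣK]·(ρV²/2) = [0.01143·378/0.167 + 1.12]·(998·4.21²/2) = [25.87 + 1.12]·8846 = 2.388e+05 Pa.
Pumping power P = QΔP = 0.09222·2.388e+05 = 22020 W = 22.0 kW.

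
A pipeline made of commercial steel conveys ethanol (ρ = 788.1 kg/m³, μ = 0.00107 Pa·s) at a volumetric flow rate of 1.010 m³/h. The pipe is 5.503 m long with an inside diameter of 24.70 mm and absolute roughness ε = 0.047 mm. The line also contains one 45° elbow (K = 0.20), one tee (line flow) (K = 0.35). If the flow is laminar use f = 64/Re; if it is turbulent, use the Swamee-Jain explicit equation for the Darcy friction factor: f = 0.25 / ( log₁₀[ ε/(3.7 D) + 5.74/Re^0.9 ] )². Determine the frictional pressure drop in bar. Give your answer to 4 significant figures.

Q = 1.010 m³/h = 1.010/3600 = 0.0002806 m³/s.
Cross-sectional area A = πD²/4 = π(0.0247)²/4 = 0.0004792 m²; mean velocity V = Q/A = 0.0002806/0.0004792 = 0.5855 m/s.
Reynolds number Re = ρVD/μ = 788.1 · 0.5855 · 0.0247 / 0.00107 = 1.065e+04.
Re > 4000 → turbulent. Relative roughness ε/D = 4.7e-05/0.0247 = 0.0019. Swamee-Jain: f = 0.25/(log₁₀[0.0019/3.7 + 5.74/1.065e+04^0.9])² = 0.25/(log₁₀[0.000514 + 0.00136])² = 0.25/(-2.727)² = 0.03363.
Total minor-loss coefficient ΣK = 1·0.2 + 1·0.35 = 0.55.
ΔP = [f·L/D + ΣK]·(ρV²/2) = [0.03363·5.503/0.0247 + 0.55]·(788.1·0.5855²/2) = [7.492 + 0.55]·135.1 = 1086 Pa.
ΔP = 1086 Pa = 0.01086 bar.

ΔP ≈ 0.01086 bar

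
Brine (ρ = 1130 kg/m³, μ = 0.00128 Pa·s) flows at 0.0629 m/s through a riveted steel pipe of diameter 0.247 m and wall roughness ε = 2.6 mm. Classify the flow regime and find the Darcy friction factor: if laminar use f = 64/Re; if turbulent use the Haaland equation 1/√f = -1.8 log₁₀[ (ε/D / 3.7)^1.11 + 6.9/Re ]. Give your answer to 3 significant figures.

Re = ρVD/μ = 1130·0.0629·0.247/0.00128 = 1.372e+04.
Re > 4000 → turbulent. ε/D = 0.0026/0.247 = 0.0105; Haaland: 1/√f = -1.8 log₁₀[0.00149 + 0.000503] = 4.86, so f = 0.04234.

f ≈ 0.0423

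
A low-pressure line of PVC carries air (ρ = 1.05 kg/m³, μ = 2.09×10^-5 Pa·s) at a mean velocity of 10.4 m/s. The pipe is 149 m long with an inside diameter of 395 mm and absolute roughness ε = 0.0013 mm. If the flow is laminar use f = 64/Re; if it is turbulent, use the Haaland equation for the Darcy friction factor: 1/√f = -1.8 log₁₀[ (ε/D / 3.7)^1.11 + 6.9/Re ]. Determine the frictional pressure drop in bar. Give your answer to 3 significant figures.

ΔP ≈ 0.00330 bar

Reynolds number Re = ρVD/μ = 1.05 · 10.4 · 0.395 / 2.09e-05 = 2.064e+05.
Re > 4000 → turbulent. Relative roughness ε/D = 1.3e-06/0.395 = 3.29e-06. Haaland: 1/√f = -1.8 log₁₀[(3.29e-06/3.7)^1.11 + 6.9/2.064e+05] = -1.8 log₁₀[1.92e-07 + 3.34e-05] = 8.052, so f = 0.01542.
Darcy-Weisbach: ΔP = f(L/D)(ρV²/2) = 0.01542·(149/0.395)·(1.05·10.4²/2) = 0.01542·377.2·56.78 = 330.4 Pa.
ΔP = 330.4 Pa = 0.00330 bar.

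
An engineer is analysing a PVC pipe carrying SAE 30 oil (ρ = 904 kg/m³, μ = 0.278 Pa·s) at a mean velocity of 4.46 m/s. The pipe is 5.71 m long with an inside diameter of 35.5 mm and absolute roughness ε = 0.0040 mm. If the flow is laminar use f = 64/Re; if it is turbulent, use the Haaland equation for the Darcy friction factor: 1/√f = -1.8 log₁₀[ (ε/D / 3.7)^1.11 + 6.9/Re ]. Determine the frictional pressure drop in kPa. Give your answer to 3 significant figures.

Reynolds number Re = ρVD/μ = 904 · 4.46 · 0.0355 / 0.278 = 514.9.
Re < 2300 → laminar flow, so f = 64/Re = 64/514.9 = 0.1243 (the turbulent correlation is not needed).
Darcy-Weisbach: ΔP = f(L/D)(ρV²/2) = 0.1243·(5.71/0.0355)·(904·4.46²/2) = 0.1243·160.8·8991 = 1.798e+05 Pa.
ΔP = 1.798e+05 Pa = 180 kPa.

ΔP ≈ 180 kPa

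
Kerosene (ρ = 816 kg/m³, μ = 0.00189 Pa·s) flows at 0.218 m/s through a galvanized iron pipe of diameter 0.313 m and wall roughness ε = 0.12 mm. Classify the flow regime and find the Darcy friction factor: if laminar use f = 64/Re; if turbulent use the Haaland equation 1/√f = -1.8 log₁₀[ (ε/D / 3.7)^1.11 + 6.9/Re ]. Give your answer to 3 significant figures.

f ≈ 0.0243

Re = ρVD/μ = 816·0.218·0.313/0.00189 = 2.946e+04.
Re > 4000 → turbulent. ε/D = 0.00012/0.313 = 0.000383; Haaland: 1/√f = -1.8 log₁₀[3.78e-05 + 0.000234] = 6.418, so f = 0.02428.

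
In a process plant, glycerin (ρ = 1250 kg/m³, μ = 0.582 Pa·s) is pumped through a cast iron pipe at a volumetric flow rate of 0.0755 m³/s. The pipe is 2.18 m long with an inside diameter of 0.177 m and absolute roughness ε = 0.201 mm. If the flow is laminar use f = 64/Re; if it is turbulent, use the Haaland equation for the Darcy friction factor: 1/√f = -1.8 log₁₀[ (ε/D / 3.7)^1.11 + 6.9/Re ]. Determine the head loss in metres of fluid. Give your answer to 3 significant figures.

Cross-sectional area A = πD²/4 = π(0.177)²/4 = 0.02461 m²; mean velocity V = Q/A = 0.0755/0.02461 = 3.068 m/s.
Reynolds number Re = ρVD/μ = 1250 · 3.068 · 0.177 / 0.582 = 1166.
Re < 2300 → laminar flow, so f = 64/Re = 64/1166 = 0.05487 (the turbulent correlation is not needed).
Darcy-Weisbach: ΔP = f(L/D)(ρV²/2) = 0.05487·(2.18/0.177)·(1250·3.068²/2) = 0.05487·12.32·5884 = 3976 Pa.
Head loss h_f = ΔP/(ρg) = 3976/(1250·9.81) = 0.324 m.

h_f ≈ 0.324 m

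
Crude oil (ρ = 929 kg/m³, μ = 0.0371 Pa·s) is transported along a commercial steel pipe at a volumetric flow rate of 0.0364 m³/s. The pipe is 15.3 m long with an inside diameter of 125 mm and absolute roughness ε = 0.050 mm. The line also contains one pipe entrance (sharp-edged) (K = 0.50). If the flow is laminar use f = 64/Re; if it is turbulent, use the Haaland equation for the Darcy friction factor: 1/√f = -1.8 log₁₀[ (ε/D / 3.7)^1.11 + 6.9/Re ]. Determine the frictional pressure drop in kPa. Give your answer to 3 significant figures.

ΔP ≈ 18.0 kPa

Cross-sectional area A = πD²/4 = π(0.125)²/4 = 0.01227 m²; mean velocity V = Q/A = 0.0364/0.01227 = 2.966 m/s.
Reynolds number Re = ρVD/μ = 929 · 2.966 · 0.125 / 0.0371 = 9284.
Re > 4000 → turbulent. Relative roughness ε/D = 5e-05/0.125 = 0.0004. Haaland: 1/√f = -1.8 log₁₀[(0.0004/3.7)^1.11 + 6.9/9284] = -1.8 log₁₀[3.96e-05 + 0.000743] = 5.591, so f = 0.03199.
Total minor-loss coefficient ΣK = 1·0.5 = 0.5.
ΔP = [f·L/D + ΣK]·(ρV²/2) = [0.03199·15.3/0.125 + 0.5]·(929·2.966²/2) = [3.915 + 0.5]·4087 = 1.804e+04 Pa.
ΔP = 1.804e+04 Pa = 18.0 kPa.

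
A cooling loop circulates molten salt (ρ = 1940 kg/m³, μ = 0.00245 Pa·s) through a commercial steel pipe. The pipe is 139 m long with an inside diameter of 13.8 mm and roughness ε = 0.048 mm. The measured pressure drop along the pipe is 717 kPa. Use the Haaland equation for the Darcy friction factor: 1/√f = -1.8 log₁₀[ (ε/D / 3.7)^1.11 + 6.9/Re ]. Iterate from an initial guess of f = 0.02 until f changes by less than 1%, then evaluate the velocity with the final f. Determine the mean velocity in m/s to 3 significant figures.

Rearranging Darcy-Weisbach: V = √(2·ΔP·D/(f·L·ρ)). With ε/D = 4.8e-05/0.0138 = 0.00348, iterate starting from f = 0.02:
  f = 0.02 → V = √(2·7.17e+05·0.0138/(0.02·139·1940)) = 1.916 m/s; Re = ρVD/μ = 2.093e+04; f → 0.0318
  f = 0.0318 → V = 1.519 m/s; Re = 1.66e+04; f → 0.03276
  f = 0.03276 → V = 1.497 m/s; Re = 1.635e+04; f → 0.03283
Converged (Δf/f < 1%). With the final f = 0.03283: V = √(2·7.17e+05·0.0138/(0.03283·139·1940)) = 1.495 m/s.

V ≈ 1.50 m/s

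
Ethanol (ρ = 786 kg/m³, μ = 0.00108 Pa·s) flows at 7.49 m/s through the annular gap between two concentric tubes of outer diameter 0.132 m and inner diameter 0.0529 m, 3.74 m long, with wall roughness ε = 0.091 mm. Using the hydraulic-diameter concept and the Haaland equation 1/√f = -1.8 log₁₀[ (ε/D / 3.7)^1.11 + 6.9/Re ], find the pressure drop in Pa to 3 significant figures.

Hydraulic diameter D_h = 4A/P = D_o - D_i = 0.132 - 0.0529 = 0.0791 m.
Re = ρVD_h/μ = 786·7.49·0.0791/0.00108 = 4.312e+05.
ε/D_h = 9.1e-05/0.0791 = 0.00115; Haaland gives 1/√f = -1.8 log₁₀[0.000128+1.6e-05] = 6.915, so f = 0.02091.
ΔP = f(L/D_h)(ρV²/2) = 0.02091·3.74/0.0791·2.205e+04 = 2.18e+04 Pa.

ΔP ≈ 21800 Pa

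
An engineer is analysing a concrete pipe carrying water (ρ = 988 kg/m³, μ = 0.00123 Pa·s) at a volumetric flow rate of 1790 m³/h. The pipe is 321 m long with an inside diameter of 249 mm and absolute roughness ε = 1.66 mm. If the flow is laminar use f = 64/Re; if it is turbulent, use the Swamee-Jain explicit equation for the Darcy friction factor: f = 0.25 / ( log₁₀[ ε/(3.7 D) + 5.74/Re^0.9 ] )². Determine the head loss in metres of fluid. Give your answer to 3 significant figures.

Q = 1790 m³/h = 1790/3600 = 0.4972 m³/s.
Cross-sectional area A = πD²/4 = π(0.249)²/4 = 0.0487 m²; mean velocity V = Q/A = 0.4972/0.0487 = 10.21 m/s.
Reynolds number Re = ρVD/μ = 988 · 10.21 · 0.249 / 0.00123 = 2.042e+06.
Re > 4000 → turbulent. Relative roughness ε/D = 0.00166/0.249 = 0.00667. Swamee-Jain: f = 0.25/(log₁₀[0.00667/3.7 + 5.74/2.042e+06^0.9])² = 0.25/(log₁₀[0.0018 + 1.2e-05])² = 0.25/(-2.741)² = 0.03327.
Darcy-Weisbach: ΔP = f(L/D)(ρV²/2) = 0.03327·(321/0.249)·(988·10.21²/2) = 0.03327·1289·5.151e+04 = 2.209e+06 Pa.
Head loss h_f = ΔP/(ρg) = 2.209e+06/(988·9.81) = 228 m.

h_f ≈ 228 m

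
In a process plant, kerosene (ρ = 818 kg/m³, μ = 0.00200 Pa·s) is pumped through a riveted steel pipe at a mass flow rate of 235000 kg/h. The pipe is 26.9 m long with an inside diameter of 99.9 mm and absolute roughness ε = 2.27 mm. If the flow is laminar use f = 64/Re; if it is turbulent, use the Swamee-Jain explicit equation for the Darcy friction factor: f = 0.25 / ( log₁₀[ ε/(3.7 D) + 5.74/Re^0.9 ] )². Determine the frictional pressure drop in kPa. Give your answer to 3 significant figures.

ṁ = 235000 kg/h = 235000/3600 = 65.28 kg/s.
A = πD²/4 = π(0.0999)²/4 = 0.007838 m²; mean velocity V = ṁ/(ρA) = 65.28/(818 · 0.007838) = 10.18 m/s.
Reynolds number Re = ρVD/μ = 818 · 10.18 · 0.0999 / 0.002 = 4.16e+05.
Re > 4000 → turbulent. Relative roughness ε/D = 0.00227/0.0999 = 0.0227. Swamee-Jain: f = 0.25/(log₁₀[0.0227/3.7 + 5.74/4.16e+05^0.9])² = 0.25/(log₁₀[0.00614 + 5.03e-05])² = 0.25/(-2.208)² = 0.05127.
Darcy-Weisbach: ΔP = f(L/D)(ρV²/2) = 0.05127·(26.9/0.0999)·(818·10.18²/2) = 0.05127·269.3·4.239e+04 = 5.853e+05 Pa.
ΔP = 5.853e+05 Pa = 585 kPa.

ΔP ≈ 585 kPa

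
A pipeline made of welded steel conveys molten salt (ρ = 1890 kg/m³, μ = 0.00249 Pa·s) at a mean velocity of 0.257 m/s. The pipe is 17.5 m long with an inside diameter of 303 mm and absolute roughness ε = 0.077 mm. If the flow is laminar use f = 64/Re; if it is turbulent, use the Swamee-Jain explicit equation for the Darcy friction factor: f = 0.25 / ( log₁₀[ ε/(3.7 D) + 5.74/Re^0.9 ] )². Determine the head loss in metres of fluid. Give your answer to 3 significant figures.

h_f ≈ 0.00410 m

Reynolds number Re = ρVD/μ = 1890 · 0.257 · 0.303 / 0.00249 = 5.911e+04.
Re > 4000 → turbulent. Relative roughness ε/D = 7.7e-05/0.303 = 0.000254. Swamee-Jain: f = 0.25/(log₁₀[0.000254/3.7 + 5.74/5.911e+04^0.9])² = 0.25/(log₁₀[6.87e-05 + 0.000291])² = 0.25/(-3.444)² = 0.02108.
Darcy-Weisbach: ΔP = f(L/D)(ρV²/2) = 0.02108·(17.5/0.303)·(1890·0.257²/2) = 0.02108·57.76·62.42 = 76 Pa.
Head loss h_f = ΔP/(ρg) = 76/(1890·9.81) = 0.00410 m.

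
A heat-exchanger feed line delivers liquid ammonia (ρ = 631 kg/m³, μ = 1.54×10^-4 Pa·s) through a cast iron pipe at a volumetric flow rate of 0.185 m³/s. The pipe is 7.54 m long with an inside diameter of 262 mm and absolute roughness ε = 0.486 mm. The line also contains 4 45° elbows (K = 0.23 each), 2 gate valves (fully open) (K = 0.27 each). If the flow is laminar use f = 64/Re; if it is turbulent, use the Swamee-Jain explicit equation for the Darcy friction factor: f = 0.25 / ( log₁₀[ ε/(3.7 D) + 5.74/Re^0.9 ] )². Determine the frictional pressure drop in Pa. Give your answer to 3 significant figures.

Cross-sectional area A = πD²/4 = π(0.262)²/4 = 0.05391 m²; mean velocity V = Q/A = 0.185/0.05391 = 3.431 m/s.
Reynolds number Re = ρVD/μ = 631 · 3.431 · 0.262 / 0.000154 = 3.684e+06.
Re > 4000 → turbulent. Relative roughness ε/D = 0.000486/0.262 = 0.00185. Swamee-Jain: f = 0.25/(log₁₀[0.00185/3.7 + 5.74/3.684e+06^0.9])² = 0.25/(log₁₀[0.000501 + 7.07e-06])² = 0.25/(-3.294)² = 0.02304.
Total minor-loss coefficient ΣK = 4·0.23 + 2·0.27 = 1.46.
ΔP = [f·L/D + ΣK]·(ρV²/2) = [0.02304·7.54/0.262 + 1.46]·(631·3.431²/2) = [0.6632 + 1.46]·3715 = 7888 Pa.

ΔP ≈ 7890 Pa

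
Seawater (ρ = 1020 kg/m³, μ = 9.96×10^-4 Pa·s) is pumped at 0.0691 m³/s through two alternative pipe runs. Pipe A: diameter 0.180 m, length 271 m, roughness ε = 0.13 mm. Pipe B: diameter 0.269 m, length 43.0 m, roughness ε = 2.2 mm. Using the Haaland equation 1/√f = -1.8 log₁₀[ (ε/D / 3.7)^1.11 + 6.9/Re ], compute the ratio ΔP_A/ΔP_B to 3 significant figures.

Pipe A: V = Q/A = 0.0691/0.02545 = 2.715 m/s; Re = 5.006e+05; ε/D = 0.000722; Haaland → f = 0.01886; ΔP_A = f(L/D)(ρV²/2) = 1.068e+05 Pa.
Pipe B: V = Q/A = 0.0691/0.05683 = 1.216 m/s; Re = 3.349e+05; ε/D = 0.00818; Haaland → f = 0.03571; ΔP_B = f(L/D)(ρV²/2) = 4304 Pa.
ΔP_A/ΔP_B = 1.068e+05/4304 = 24.8.

ΔP_A/ΔP_B ≈ 24.8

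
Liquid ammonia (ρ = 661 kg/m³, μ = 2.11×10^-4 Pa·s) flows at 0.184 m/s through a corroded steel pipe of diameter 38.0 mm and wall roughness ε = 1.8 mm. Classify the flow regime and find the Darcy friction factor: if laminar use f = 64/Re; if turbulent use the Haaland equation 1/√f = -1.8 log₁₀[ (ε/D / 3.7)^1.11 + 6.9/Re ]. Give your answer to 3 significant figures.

Re = ρVD/μ = 661·0.184·0.038/0.000211 = 2.19e+04.
Re > 4000 → turbulent. ε/D = 0.0018/0.038 = 0.0474; Haaland: 1/√f = -1.8 log₁₀[0.00793 + 0.000315] = 3.751, so f = 0.07107.

f ≈ 0.0711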